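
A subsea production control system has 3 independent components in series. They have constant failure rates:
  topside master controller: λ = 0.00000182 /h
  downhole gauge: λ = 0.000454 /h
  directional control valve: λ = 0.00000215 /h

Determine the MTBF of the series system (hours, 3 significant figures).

2180

Series of exponential components: λ_sys = Σ λ_i
λ_sys = 0.00000182 + 0.000454 + 0.00000215 = 4.5797e-04 /h
MTBF = 1 / λ_sys = 2180 h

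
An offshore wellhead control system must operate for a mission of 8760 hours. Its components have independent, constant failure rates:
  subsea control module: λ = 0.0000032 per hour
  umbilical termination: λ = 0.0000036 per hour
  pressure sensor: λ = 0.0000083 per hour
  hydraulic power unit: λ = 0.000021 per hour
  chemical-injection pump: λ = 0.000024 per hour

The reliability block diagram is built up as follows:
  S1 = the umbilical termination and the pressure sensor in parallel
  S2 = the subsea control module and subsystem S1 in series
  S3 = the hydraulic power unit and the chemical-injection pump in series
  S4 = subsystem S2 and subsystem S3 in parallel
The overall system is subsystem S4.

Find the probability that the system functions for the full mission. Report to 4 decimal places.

0.9903

R(subsea control module) = exp(−0.0000032 × 8760) = 0.972357
R(umbilical termination) = exp(−0.0000036 × 8760) = 0.968956
R(pressure sensor) = exp(−0.0000083 × 8760) = 0.929872
R(hydraulic power unit) = exp(−0.000021 × 8760) = 0.831969
R(chemical-injection pump) = exp(−0.000024 × 8760) = 0.810390
Parallel (umbilical termination and pressure sensor): 1 − (1 − 0.968956)(1 − 0.929872) = 0.997823
Series (subsea control module and [0.997823]): 0.972357 × 0.997823 = 0.970240
Series (hydraulic power unit and chemical-injection pump): 0.831969 × 0.810390 = 0.674219
Parallel ([0.970240] and [0.674219]): 1 − (1 − 0.970240)(1 − 0.674219) = 0.9903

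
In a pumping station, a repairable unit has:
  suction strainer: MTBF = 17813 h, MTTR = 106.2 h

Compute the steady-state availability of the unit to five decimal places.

A(suction strainer) = MTBF/(MTBF+MTTR) = 17813/(17813+106.2) = 0.99407

0.99407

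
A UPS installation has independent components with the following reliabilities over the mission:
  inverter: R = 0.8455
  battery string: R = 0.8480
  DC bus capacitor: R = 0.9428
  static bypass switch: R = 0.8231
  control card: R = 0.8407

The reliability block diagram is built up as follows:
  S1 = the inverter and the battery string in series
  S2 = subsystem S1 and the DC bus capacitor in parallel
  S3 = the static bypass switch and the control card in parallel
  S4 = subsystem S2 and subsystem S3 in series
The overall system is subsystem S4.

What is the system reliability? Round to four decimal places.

0.9561

Series (inverter and battery string): 0.845500 × 0.848000 = 0.716984
Parallel ([0.716984] and DC bus capacitor): 1 − (1 − 0.716984)(1 − 0.942800) = 0.983811
Parallel (static bypass switch and control card): 1 − (1 − 0.823100)(1 − 0.840700) = 0.971820
Series ([0.983811] and [0.971820]): 0.983811 × 0.971820 = 0.9561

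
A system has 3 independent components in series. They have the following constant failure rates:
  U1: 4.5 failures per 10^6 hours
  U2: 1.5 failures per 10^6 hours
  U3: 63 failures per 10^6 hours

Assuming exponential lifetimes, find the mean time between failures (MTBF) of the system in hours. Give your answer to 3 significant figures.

14500

Series of exponential components: λ_sys = Σ λ_i
λ_sys = 0.0000045 + 0.0000015 + 0.000063 = 6.9000e-05 /h
MTBF = 1 / λ_sys = 14500 h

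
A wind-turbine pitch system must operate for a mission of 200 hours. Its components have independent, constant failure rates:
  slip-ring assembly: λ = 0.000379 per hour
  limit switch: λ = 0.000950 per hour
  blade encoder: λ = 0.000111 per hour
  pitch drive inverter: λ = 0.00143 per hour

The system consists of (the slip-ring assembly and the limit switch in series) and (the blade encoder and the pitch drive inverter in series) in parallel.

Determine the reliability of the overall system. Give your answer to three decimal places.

R(slip-ring assembly) = exp(−0.000379 × 200) = 0.92700
R(limit switch) = exp(−0.000950 × 200) = 0.82696
R(blade encoder) = exp(−0.000111 × 200) = 0.97804
R(pitch drive inverter) = exp(−0.00143 × 200) = 0.75126
Series (slip-ring assembly and limit switch): 0.92700 × 0.82696 = 0.76659
Series (blade encoder and pitch drive inverter): 0.97804 × 0.75126 = 0.73476
Parallel ([0.76659] and [0.73476]): 1 − (1 − 0.76659)(1 − 0.73476) = 0.938

0.938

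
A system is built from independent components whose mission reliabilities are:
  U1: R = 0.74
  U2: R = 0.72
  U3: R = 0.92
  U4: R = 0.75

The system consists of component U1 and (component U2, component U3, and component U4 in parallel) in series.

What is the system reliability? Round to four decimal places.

Parallel (U2, U3, and U4): 1 − (1 − 0.720000)(1 − 0.920000)(1 − 0.750000) = 0.994400
Series (U1 and [0.994400]): 0.740000 × 0.994400 = 0.7359

0.7359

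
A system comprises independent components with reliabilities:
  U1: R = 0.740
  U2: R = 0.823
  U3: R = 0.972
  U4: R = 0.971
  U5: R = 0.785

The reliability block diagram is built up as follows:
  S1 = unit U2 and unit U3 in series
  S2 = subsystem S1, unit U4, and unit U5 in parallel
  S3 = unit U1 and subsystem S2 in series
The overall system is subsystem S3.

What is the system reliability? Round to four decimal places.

0.7391

Series (U2 and U3): 0.823000 × 0.972000 = 0.799956
Parallel ([0.799956], U4, and U5): 1 − (1 − 0.799956)(1 − 0.971000)(1 − 0.785000) = 0.998753
Series (U1 and [0.998753]): 0.740000 × 0.998753 = 0.7391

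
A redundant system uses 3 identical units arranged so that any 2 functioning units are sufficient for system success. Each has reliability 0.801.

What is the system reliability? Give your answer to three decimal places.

R = Σ_{i=2}^{3} C(3,i) p^i (1−p)^{3−i} with p = 0.801
C(3,2)·0.801^2·0.199^1 = 0.38304
C(3,3)·0.801^3·0.199^0 = 0.51392
Sum = 0.897

0.897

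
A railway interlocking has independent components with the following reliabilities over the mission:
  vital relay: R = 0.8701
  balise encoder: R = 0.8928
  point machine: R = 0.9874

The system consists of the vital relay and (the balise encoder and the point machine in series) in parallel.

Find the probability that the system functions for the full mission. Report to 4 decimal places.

0.9846

Series (balise encoder and point machine): 0.892800 × 0.987400 = 0.881551
Parallel (vital relay and [0.881551]): 1 − (1 − 0.870100)(1 − 0.881551) = 0.9846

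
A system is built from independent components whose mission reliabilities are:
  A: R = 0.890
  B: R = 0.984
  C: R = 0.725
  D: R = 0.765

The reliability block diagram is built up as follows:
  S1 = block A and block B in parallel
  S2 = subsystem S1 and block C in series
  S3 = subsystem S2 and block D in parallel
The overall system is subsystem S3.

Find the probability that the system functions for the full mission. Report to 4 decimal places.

Parallel (A and B): 1 − (1 − 0.890000)(1 − 0.984000) = 0.998240
Series ([0.998240] and C): 0.998240 × 0.725000 = 0.723724
Parallel ([0.723724] and D): 1 − (1 − 0.723724)(1 − 0.765000) = 0.9351

0.9351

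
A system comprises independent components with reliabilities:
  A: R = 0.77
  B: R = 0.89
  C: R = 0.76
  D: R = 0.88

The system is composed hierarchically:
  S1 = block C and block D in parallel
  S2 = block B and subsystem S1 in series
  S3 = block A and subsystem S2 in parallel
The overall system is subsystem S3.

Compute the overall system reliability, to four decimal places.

0.9688

Parallel (C and D): 1 − (1 − 0.760000)(1 − 0.880000) = 0.971200
Series (B and [0.971200]): 0.890000 × 0.971200 = 0.864368
Parallel (A and [0.864368]): 1 − (1 − 0.770000)(1 − 0.864368) = 0.9688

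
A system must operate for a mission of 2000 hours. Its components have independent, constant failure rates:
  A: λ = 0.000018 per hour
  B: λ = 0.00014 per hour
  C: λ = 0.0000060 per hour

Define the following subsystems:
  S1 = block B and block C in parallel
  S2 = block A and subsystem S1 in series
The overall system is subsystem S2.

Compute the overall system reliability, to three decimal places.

R(A) = exp(−0.000018 × 2000) = 0.96464
R(B) = exp(−0.00014 × 2000) = 0.75578
R(C) = exp(−0.0000060 × 2000) = 0.98807
Parallel (B and C): 1 − (1 − 0.75578)(1 − 0.98807) = 0.99709
Series (A and [0.99709]): 0.96464 × 0.99709 = 0.962

0.962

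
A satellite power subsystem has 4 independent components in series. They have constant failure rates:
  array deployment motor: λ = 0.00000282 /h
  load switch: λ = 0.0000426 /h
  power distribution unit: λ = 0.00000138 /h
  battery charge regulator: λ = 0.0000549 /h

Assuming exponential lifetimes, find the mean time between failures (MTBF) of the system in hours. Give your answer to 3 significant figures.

Series of exponential components: λ_sys = Σ λ_i
λ_sys = 0.00000282 + 0.0000426 + 0.00000138 + 0.0000549 = 1.0170e-04 /h
MTBF = 1 / λ_sys = 9830 h

9830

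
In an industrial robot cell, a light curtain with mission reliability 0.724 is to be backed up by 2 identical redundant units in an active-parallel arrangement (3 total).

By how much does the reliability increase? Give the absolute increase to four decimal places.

R_before = 0.724
R_after = 1 − (1 − 0.724)^3 = 0.9790
ΔR = 0.9790 − 0.724 = 0.2550

0.2550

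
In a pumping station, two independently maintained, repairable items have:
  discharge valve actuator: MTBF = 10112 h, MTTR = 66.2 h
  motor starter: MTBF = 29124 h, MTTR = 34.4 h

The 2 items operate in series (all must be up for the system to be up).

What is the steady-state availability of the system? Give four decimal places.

0.9923

A(discharge valve actuator) = MTBF/(MTBF+MTTR) = 10112/(10112+66.2) = 0.993496
A(motor starter) = MTBF/(MTBF+MTTR) = 29124/(29124+34.4) = 0.998820
Series availability: 0.993496 × 0.998820 = 0.9923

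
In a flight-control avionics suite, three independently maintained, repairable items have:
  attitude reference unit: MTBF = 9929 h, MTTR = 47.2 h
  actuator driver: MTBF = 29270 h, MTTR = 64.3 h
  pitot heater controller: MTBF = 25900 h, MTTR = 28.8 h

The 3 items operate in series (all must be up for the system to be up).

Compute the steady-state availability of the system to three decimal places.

0.992

A(attitude reference unit) = MTBF/(MTBF+MTTR) = 9929/(9929+47.2) = 0.995269
A(actuator driver) = MTBF/(MTBF+MTTR) = 29270/(29270+64.3) = 0.997808
A(pitot heater controller) = MTBF/(MTBF+MTTR) = 25900/(25900+28.8) = 0.998889
Series availability: 0.995269 × 0.997808 × 0.998889 = 0.992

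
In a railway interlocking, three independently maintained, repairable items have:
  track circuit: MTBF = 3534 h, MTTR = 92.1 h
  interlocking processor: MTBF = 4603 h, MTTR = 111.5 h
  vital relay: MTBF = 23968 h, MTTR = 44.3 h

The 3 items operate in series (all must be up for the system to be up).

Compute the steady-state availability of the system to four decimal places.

0.9498

A(track circuit) = MTBF/(MTBF+MTTR) = 3534/(3534+92.1) = 0.974601
A(interlocking processor) = MTBF/(MTBF+MTTR) = 4603/(4603+111.5) = 0.976350
A(vital relay) = MTBF/(MTBF+MTTR) = 23968/(23968+44.3) = 0.998155
Series availability: 0.974601 × 0.976350 × 0.998155 = 0.9498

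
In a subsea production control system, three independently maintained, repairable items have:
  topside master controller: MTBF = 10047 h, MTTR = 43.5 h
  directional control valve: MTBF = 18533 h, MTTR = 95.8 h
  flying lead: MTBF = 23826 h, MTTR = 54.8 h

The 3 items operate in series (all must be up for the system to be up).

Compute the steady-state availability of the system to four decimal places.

0.9883

A(topside master controller) = MTBF/(MTBF+MTTR) = 10047/(10047+43.5) = 0.995689
A(directional control valve) = MTBF/(MTBF+MTTR) = 18533/(18533+95.8) = 0.994857
A(flying lead) = MTBF/(MTBF+MTTR) = 23826/(23826+54.8) = 0.997705
Series availability: 0.995689 × 0.994857 × 0.997705 = 0.9883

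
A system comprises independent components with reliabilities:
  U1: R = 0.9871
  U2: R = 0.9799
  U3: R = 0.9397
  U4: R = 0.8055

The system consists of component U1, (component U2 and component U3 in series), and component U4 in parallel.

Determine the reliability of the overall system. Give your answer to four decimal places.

0.9998

Series (U2 and U3): 0.979900 × 0.939700 = 0.920812
Parallel (U1, [0.920812], and U4): 1 − (1 − 0.987100)(1 − 0.920812)(1 − 0.805500) = 0.9998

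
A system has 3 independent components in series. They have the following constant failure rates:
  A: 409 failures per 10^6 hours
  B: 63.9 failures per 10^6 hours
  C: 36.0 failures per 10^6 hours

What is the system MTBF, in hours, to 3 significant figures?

1970

Series of exponential components: λ_sys = Σ λ_i
λ_sys = 0.000409 + 0.0000639 + 0.0000360 = 5.0890e-04 /h
MTBF = 1 / λ_sys = 1970 h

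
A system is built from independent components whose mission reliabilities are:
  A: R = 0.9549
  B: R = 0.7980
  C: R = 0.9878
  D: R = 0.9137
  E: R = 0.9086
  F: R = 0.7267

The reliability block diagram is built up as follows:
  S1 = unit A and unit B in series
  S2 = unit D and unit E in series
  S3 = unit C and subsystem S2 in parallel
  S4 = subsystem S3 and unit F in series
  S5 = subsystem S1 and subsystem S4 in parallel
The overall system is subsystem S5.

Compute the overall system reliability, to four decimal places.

Series (A and B): 0.954900 × 0.798000 = 0.762010
Series (D and E): 0.913700 × 0.908600 = 0.830188
Parallel (C and [0.830188]): 1 − (1 − 0.987800)(1 − 0.830188) = 0.997928
Series ([0.997928] and F): 0.997928 × 0.726700 = 0.725194
Parallel ([0.762010] and [0.725194]): 1 − (1 − 0.762010)(1 − 0.725194) = 0.9346

0.9346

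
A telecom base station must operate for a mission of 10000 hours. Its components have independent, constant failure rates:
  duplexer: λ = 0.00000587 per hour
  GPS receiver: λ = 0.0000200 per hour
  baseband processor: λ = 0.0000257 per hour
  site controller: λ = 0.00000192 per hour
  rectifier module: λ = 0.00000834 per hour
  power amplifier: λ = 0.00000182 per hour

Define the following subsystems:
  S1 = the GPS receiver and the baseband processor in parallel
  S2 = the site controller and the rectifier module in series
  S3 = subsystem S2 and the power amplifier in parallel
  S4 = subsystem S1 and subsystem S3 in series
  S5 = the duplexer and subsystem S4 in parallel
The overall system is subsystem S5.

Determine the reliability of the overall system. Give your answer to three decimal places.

0.998

R(duplexer) = exp(−0.00000587 × 10000) = 0.94299
R(GPS receiver) = exp(−0.0000200 × 10000) = 0.81873
R(baseband processor) = exp(−0.0000257 × 10000) = 0.77337
R(site controller) = exp(−0.00000192 × 10000) = 0.98098
R(rectifier module) = exp(−0.00000834 × 10000) = 0.91998
R(power amplifier) = exp(−0.00000182 × 10000) = 0.98196
Parallel (GPS receiver and baseband processor): 1 − (1 − 0.81873)(1 − 0.77337) = 0.95892
Series (site controller and rectifier module): 0.98098 × 0.91998 = 0.90248
Parallel ([0.90248] and power amplifier): 1 − (1 − 0.90248)(1 − 0.98196) = 0.99824
Series ([0.95892] and [0.99824]): 0.95892 × 0.99824 = 0.95723
Parallel (duplexer and [0.95723]): 1 − (1 − 0.94299)(1 − 0.95723) = 0.998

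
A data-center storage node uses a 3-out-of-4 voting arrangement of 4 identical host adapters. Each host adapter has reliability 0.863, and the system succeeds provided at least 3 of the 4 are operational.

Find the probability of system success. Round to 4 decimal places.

R = Σ_{i=3}^{4} C(4,i) p^i (1−p)^{4−i} with p = 0.863
C(4,3)·0.863^3·0.137^1 = 0.352219
C(4,4)·0.863^4·0.137^0 = 0.554681
Sum = 0.9069

0.9069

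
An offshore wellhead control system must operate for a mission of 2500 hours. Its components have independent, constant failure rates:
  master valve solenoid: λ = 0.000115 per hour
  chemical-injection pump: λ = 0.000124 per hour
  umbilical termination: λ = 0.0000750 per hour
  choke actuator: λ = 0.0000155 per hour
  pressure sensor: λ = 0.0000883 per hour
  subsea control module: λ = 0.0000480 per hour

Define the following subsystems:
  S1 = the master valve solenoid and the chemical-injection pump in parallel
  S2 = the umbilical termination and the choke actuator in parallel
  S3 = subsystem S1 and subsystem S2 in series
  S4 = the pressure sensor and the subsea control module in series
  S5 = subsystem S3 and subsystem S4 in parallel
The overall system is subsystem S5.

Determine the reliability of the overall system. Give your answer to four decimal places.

R(master valve solenoid) = exp(−0.000115 × 2500) = 0.750137
R(chemical-injection pump) = exp(−0.000124 × 2500) = 0.733447
R(umbilical termination) = exp(−0.0000750 × 2500) = 0.829029
R(choke actuator) = exp(−0.0000155 × 2500) = 0.961991
R(pressure sensor) = exp(−0.0000883 × 2500) = 0.801917
R(subsea control module) = exp(−0.0000480 × 2500) = 0.886920
Parallel (master valve solenoid and chemical-injection pump): 1 − (1 − 0.750137)(1 − 0.733447) = 0.933398
Parallel (umbilical termination and choke actuator): 1 − (1 − 0.829029)(1 − 0.961991) = 0.993502
Series ([0.933398] and [0.993502]): 0.933398 × 0.993502 = 0.927333
Series (pressure sensor and subsea control module): 0.801917 × 0.886920 = 0.711236
Parallel ([0.927333] and [0.711236]): 1 − (1 − 0.927333)(1 − 0.711236) = 0.9790

0.9790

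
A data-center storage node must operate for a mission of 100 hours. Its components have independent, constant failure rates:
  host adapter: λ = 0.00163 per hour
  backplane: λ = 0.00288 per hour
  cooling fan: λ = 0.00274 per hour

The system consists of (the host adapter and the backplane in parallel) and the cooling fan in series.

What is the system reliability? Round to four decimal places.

0.7317

R(host adapter) = exp(−0.00163 × 100) = 0.849591
R(backplane) = exp(−0.00288 × 100) = 0.749762
R(cooling fan) = exp(−0.00274 × 100) = 0.760332
Parallel (host adapter and backplane): 1 − (1 − 0.849591)(1 − 0.749762) = 0.962362
Series ([0.962362] and cooling fan): 0.962362 × 0.760332 = 0.7317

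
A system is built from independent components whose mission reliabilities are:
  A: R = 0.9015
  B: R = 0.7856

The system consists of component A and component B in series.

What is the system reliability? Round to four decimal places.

Series (A and B): 0.901500 × 0.785600 = 0.7082

0.7082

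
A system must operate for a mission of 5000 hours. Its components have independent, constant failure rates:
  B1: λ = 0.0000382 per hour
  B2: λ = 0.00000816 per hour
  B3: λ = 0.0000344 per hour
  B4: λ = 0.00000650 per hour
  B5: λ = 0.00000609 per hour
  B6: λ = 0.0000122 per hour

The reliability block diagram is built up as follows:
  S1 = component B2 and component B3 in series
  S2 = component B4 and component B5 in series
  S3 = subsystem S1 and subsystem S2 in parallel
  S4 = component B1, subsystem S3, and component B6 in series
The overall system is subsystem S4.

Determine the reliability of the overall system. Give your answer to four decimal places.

R(B1) = exp(−0.0000382 × 5000) = 0.826133
R(B2) = exp(−0.00000816 × 5000) = 0.960021
R(B3) = exp(−0.0000344 × 5000) = 0.841979
R(B4) = exp(−0.00000650 × 5000) = 0.968022
R(B5) = exp(−0.00000609 × 5000) = 0.970009
R(B6) = exp(−0.0000122 × 5000) = 0.940823
Series (B2 and B3): 0.960021 × 0.841979 = 0.808318
Series (B4 and B5): 0.968022 × 0.970009 = 0.938990
Parallel ([0.808318] and [0.938990]): 1 − (1 − 0.808318)(1 − 0.938990) = 0.988305
Series (B1, [0.988305], and B6): 0.826133 × 0.988305 × 0.940823 = 0.7682

0.7682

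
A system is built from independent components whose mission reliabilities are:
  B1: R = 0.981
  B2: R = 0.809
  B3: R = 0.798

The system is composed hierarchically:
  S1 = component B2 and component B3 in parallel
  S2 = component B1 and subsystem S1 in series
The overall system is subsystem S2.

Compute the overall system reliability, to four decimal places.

0.9432

Parallel (B2 and B3): 1 − (1 − 0.809000)(1 − 0.798000) = 0.961418
Series (B1 and [0.961418]): 0.981000 × 0.961418 = 0.9432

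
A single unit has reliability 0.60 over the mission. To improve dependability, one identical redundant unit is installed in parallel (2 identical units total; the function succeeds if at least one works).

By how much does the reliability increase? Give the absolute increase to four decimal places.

R_before = 0.60
R_after = 1 − (1 − 0.60)^2 = 0.8400
ΔR = 0.8400 − 0.60 = 0.2400

0.2400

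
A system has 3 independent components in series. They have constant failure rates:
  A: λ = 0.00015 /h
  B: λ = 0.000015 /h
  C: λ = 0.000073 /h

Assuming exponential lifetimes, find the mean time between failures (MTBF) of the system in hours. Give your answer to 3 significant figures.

4200

Series of exponential components: λ_sys = Σ λ_i
λ_sys = 0.00015 + 0.000015 + 0.000073 = 2.3800e-04 /h
MTBF = 1 / λ_sys = 4200 h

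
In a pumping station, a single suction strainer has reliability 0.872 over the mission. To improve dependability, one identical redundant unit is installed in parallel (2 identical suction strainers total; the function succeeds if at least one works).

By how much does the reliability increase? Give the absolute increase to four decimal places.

0.1116

R_before = 0.872
R_after = 1 − (1 − 0.872)^2 = 0.9836
ΔR = 0.9836 − 0.872 = 0.1116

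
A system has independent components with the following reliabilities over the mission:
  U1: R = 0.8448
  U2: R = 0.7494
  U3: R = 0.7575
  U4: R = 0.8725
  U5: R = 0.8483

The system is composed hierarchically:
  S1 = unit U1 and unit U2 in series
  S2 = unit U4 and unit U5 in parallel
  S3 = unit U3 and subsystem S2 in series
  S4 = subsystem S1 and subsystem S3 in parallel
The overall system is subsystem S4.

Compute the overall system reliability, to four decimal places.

0.9056

Series (U1 and U2): 0.844800 × 0.749400 = 0.633093
Parallel (U4 and U5): 1 − (1 − 0.872500)(1 − 0.848300) = 0.980658
Series (U3 and [0.980658]): 0.757500 × 0.980658 = 0.742848
Parallel ([0.633093] and [0.742848]): 1 − (1 − 0.633093)(1 − 0.742848) = 0.9056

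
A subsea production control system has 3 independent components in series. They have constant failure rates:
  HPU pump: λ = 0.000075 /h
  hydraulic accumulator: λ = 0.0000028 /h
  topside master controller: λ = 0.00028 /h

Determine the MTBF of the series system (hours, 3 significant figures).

Series of exponential components: λ_sys = Σ λ_i
λ_sys = 0.000075 + 0.0000028 + 0.00028 = 3.5780e-04 /h
MTBF = 1 / λ_sys = 2790 h

2790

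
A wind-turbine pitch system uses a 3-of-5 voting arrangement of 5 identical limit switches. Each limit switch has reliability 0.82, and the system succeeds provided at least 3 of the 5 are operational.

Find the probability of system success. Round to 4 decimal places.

0.9563

R = Σ_{i=3}^{5} C(5,i) p^i (1−p)^{5−i} with p = 0.82
C(5,3)·0.82^3·0.18^2 = 0.178643
C(5,4)·0.82^4·0.18^1 = 0.406910
C(5,5)·0.82^5·0.18^0 = 0.370740
Sum = 0.9563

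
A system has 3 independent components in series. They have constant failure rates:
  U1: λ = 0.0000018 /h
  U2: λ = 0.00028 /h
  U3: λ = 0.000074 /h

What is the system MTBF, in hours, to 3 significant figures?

Series of exponential components: λ_sys = Σ λ_i
λ_sys = 0.0000018 + 0.00028 + 0.000074 = 3.5580e-04 /h
MTBF = 1 / λ_sys = 2810 h

2810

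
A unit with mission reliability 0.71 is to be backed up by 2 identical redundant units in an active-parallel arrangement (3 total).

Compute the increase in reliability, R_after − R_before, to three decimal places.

R_before = 0.71
R_after = 1 − (1 − 0.71)^3 = 0.976
ΔR = 0.976 − 0.71 = 0.266

0.266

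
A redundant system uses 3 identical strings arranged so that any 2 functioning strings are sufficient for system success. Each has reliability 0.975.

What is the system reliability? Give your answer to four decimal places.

0.9982

R = Σ_{i=2}^{3} C(3,i) p^i (1−p)^{3−i} with p = 0.975
C(3,2)·0.975^2·0.025^1 = 0.071297
C(3,3)·0.975^3·0.025^0 = 0.926859
Sum = 0.9982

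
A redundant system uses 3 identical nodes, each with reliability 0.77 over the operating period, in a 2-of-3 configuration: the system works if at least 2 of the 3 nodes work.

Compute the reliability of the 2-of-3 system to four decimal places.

R = Σ_{i=2}^{3} C(3,i) p^i (1−p)^{3−i} with p = 0.77
C(3,2)·0.77^2·0.23^1 = 0.409101
C(3,3)·0.77^3·0.23^0 = 0.456533
Sum = 0.8656

0.8656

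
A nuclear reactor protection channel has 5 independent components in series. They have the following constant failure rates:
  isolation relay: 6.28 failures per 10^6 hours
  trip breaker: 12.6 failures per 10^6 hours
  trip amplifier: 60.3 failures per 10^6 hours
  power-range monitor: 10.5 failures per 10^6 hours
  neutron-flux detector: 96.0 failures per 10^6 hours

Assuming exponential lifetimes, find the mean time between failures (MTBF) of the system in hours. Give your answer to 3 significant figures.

Series of exponential components: λ_sys = Σ λ_i
λ_sys = 0.00000628 + 0.0000126 + 0.0000603 + 0.0000105 + 0.0000960 = 1.8568e-04 /h
MTBF = 1 / λ_sys = 5390 h

5390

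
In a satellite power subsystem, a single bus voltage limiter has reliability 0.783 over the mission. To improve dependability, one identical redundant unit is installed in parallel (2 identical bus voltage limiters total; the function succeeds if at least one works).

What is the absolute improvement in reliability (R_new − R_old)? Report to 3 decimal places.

0.170

R_before = 0.783
R_after = 1 − (1 − 0.783)^2 = 0.953
ΔR = 0.953 − 0.783 = 0.170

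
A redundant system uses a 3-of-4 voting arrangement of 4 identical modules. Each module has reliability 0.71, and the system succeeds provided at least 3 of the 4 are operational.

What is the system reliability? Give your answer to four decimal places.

0.6693

R = Σ_{i=3}^{4} C(4,i) p^i (1−p)^{4−i} with p = 0.71
C(4,3)·0.71^3·0.29^1 = 0.415177
C(4,4)·0.71^4·0.29^0 = 0.254117
Sum = 0.6693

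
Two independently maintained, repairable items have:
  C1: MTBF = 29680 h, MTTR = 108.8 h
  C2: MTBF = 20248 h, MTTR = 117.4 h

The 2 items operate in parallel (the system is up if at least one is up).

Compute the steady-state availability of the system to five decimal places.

0.99998

A(C1) = MTBF/(MTBF+MTTR) = 29680/(29680+108.8) = 0.996348
A(C2) = MTBF/(MTBF+MTTR) = 20248/(20248+117.4) = 0.994235
Parallel availability: 1 − (1 − 0.996348)(1 − 0.994235) = 0.99998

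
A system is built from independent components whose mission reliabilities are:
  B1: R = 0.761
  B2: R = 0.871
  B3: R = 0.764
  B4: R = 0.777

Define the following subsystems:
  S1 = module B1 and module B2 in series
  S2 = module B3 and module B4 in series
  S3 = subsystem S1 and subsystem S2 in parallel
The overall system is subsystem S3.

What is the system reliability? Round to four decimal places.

0.8630

Series (B1 and B2): 0.761000 × 0.871000 = 0.662831
Series (B3 and B4): 0.764000 × 0.777000 = 0.593628
Parallel ([0.662831] and [0.593628]): 1 − (1 − 0.662831)(1 − 0.593628) = 0.8630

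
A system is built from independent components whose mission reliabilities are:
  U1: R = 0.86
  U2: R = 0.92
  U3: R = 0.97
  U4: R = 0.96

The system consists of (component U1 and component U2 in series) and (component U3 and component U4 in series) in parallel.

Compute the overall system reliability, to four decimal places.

0.9856

Series (U1 and U2): 0.860000 × 0.920000 = 0.791200
Series (U3 and U4): 0.970000 × 0.960000 = 0.931200
Parallel ([0.791200] and [0.931200]): 1 − (1 − 0.791200)(1 − 0.931200) = 0.9856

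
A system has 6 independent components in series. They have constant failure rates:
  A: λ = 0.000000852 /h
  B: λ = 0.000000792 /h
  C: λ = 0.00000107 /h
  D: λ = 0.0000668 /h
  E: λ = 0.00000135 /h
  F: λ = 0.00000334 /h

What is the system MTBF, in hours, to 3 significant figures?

Series of exponential components: λ_sys = Σ λ_i
λ_sys = 0.000000852 + 0.000000792 + 0.00000107 + 0.0000668 + 0.00000135 + 0.00000334 = 7.4204e-05 /h
MTBF = 1 / λ_sys = 13500 h

13500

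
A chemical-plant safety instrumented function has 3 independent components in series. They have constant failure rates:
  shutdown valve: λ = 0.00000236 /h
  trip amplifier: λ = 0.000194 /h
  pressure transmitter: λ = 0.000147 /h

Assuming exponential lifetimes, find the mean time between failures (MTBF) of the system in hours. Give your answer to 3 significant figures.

2910

Series of exponential components: λ_sys = Σ λ_i
λ_sys = 0.00000236 + 0.000194 + 0.000147 = 3.4336e-04 /h
MTBF = 1 / λ_sys = 2910 h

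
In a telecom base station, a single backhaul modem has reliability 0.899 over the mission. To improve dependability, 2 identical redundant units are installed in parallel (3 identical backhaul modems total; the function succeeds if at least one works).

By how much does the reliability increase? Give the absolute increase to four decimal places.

R_before = 0.899
R_after = 1 − (1 − 0.899)^3 = 0.9990
ΔR = 0.9990 − 0.899 = 0.1000

0.1000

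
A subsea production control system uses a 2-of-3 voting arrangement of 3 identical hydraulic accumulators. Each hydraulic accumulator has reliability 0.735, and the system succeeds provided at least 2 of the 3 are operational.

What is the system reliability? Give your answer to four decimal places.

0.8265

R = Σ_{i=2}^{3} C(3,i) p^i (1−p)^{3−i} with p = 0.735
C(3,2)·0.735^2·0.265^1 = 0.429479
C(3,3)·0.735^3·0.265^0 = 0.397065
Sum = 0.8265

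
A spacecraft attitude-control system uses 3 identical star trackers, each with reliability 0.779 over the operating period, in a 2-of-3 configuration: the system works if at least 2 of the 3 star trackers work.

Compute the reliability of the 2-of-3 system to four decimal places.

0.8751

R = Σ_{i=2}^{3} C(3,i) p^i (1−p)^{3−i} with p = 0.779
C(3,2)·0.779^2·0.221^1 = 0.402336
C(3,3)·0.779^3·0.221^0 = 0.472729
Sum = 0.8751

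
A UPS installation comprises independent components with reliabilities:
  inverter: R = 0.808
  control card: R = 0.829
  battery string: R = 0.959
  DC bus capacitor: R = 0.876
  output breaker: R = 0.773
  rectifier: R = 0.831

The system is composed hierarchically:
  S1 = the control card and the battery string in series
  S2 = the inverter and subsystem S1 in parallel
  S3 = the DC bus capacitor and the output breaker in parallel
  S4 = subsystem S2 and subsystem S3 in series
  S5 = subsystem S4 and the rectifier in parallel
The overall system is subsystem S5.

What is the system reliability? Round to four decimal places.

0.9888

Series (control card and battery string): 0.829000 × 0.959000 = 0.795011
Parallel (inverter and [0.795011]): 1 − (1 − 0.808000)(1 − 0.795011) = 0.960642
Parallel (DC bus capacitor and output breaker): 1 − (1 − 0.876000)(1 − 0.773000) = 0.971852
Series ([0.960642] and [0.971852]): 0.960642 × 0.971852 = 0.933602
Parallel ([0.933602] and rectifier): 1 − (1 − 0.933602)(1 − 0.831000) = 0.9888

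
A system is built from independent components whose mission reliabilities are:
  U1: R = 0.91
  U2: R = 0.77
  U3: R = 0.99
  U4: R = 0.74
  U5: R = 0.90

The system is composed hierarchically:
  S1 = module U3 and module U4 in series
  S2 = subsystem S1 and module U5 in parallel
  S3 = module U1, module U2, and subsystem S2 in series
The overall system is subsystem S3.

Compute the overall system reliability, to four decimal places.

0.6820

Series (U3 and U4): 0.990000 × 0.740000 = 0.732600
Parallel ([0.732600] and U5): 1 − (1 − 0.732600)(1 − 0.900000) = 0.973260
Series (U1, U2, and [0.973260]): 0.910000 × 0.770000 × 0.973260 = 0.6820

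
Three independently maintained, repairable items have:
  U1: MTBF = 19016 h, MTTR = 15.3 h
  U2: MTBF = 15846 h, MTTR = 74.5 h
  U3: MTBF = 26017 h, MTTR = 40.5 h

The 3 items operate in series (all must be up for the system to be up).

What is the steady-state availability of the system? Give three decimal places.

A(U1) = MTBF/(MTBF+MTTR) = 19016/(19016+15.3) = 0.999196
A(U2) = MTBF/(MTBF+MTTR) = 15846/(15846+74.5) = 0.995320
A(U3) = MTBF/(MTBF+MTTR) = 26017/(26017+40.5) = 0.998446
Series availability: 0.999196 × 0.995320 × 0.998446 = 0.993

0.993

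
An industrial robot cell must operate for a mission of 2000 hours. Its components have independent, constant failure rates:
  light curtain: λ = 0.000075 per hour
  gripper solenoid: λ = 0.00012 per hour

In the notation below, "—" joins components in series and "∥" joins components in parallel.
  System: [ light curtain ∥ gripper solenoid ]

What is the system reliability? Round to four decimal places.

R(light curtain) = exp(−0.000075 × 2000) = 0.860708
R(gripper solenoid) = exp(−0.00012 × 2000) = 0.786628
Parallel (light curtain and gripper solenoid): 1 − (1 − 0.860708)(1 − 0.786628) = 0.9703

0.9703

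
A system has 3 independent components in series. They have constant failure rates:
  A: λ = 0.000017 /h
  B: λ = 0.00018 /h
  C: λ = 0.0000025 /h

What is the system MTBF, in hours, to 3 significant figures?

5010

Series of exponential components: λ_sys = Σ λ_i
λ_sys = 0.000017 + 0.00018 + 0.0000025 = 1.9950e-04 /h
MTBF = 1 / λ_sys = 5010 h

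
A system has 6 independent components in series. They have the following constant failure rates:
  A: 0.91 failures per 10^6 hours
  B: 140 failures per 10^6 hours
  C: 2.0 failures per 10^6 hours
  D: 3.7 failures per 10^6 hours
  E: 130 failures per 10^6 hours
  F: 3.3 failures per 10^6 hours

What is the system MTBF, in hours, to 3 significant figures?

Series of exponential components: λ_sys = Σ λ_i
λ_sys = 0.00000091 + 0.00014 + 0.0000020 + 0.0000037 + 0.00013 + 0.0000033 = 2.7991e-04 /h
MTBF = 1 / λ_sys = 3570 h

3570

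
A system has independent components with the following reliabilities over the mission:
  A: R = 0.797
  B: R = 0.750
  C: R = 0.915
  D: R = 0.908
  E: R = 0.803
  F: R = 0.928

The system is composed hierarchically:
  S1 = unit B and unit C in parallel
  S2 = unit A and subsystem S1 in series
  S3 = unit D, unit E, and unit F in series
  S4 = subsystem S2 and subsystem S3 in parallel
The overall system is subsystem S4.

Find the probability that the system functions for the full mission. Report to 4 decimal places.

0.9289

Parallel (B and C): 1 − (1 − 0.750000)(1 − 0.915000) = 0.978750
Series (A and [0.978750]): 0.797000 × 0.978750 = 0.780064
Series (D, E, and F): 0.908000 × 0.803000 × 0.928000 = 0.676627
Parallel ([0.780064] and [0.676627]): 1 − (1 − 0.780064)(1 − 0.676627) = 0.9289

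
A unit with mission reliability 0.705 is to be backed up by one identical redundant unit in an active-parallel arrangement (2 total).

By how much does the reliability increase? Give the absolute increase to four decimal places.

R_before = 0.705
R_after = 1 − (1 − 0.705)^2 = 0.9130
ΔR = 0.9130 − 0.705 = 0.2080

0.2080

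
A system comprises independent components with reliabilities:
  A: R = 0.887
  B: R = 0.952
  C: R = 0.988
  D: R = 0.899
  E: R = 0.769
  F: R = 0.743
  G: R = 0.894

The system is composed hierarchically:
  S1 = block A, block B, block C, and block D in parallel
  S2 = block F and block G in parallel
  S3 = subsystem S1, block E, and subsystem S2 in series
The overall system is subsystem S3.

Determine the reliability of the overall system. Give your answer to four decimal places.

Parallel (A, B, C, and D): 1 − (1 − 0.887000)(1 − 0.952000)(1 − 0.988000)(1 − 0.899000) = 0.999993
Parallel (F and G): 1 − (1 − 0.743000)(1 − 0.894000) = 0.972758
Series ([0.999993], E, and [0.972758]): 0.999993 × 0.769000 × 0.972758 = 0.7480

0.7480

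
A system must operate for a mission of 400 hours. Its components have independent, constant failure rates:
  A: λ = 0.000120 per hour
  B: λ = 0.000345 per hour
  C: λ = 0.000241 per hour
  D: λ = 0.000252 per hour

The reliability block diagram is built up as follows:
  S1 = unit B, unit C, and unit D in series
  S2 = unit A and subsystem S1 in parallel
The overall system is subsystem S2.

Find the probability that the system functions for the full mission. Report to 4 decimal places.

0.9867

R(A) = exp(−0.000120 × 400) = 0.953134
R(B) = exp(−0.000345 × 400) = 0.871099
R(C) = exp(−0.000241 × 400) = 0.908101
R(D) = exp(−0.000252 × 400) = 0.904114
Series (B, C, and D): 0.871099 × 0.908101 × 0.904114 = 0.715196
Parallel (A and [0.715196]): 1 − (1 − 0.953134)(1 − 0.715196) = 0.9867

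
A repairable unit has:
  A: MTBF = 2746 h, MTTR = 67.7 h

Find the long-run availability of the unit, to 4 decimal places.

A(A) = MTBF/(MTBF+MTTR) = 2746/(2746+67.7) = 0.9759

0.9759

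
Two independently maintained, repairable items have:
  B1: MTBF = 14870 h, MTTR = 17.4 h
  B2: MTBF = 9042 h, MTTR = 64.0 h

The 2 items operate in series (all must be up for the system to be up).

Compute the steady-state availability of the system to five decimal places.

0.99181

A(B1) = MTBF/(MTBF+MTTR) = 14870/(14870+17.4) = 0.998831
A(B2) = MTBF/(MTBF+MTTR) = 9042/(9042+64.0) = 0.992972
Series availability: 0.998831 × 0.992972 = 0.99181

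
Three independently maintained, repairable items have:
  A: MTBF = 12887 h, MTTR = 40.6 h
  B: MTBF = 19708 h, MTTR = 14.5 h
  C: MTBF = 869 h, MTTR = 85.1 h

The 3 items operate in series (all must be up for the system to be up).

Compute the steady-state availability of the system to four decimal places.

0.9073

A(A) = MTBF/(MTBF+MTTR) = 12887/(12887+40.6) = 0.996859
A(B) = MTBF/(MTBF+MTTR) = 19708/(19708+14.5) = 0.999265
A(C) = MTBF/(MTBF+MTTR) = 869/(869+85.1) = 0.910806
Series availability: 0.996859 × 0.999265 × 0.910806 = 0.9073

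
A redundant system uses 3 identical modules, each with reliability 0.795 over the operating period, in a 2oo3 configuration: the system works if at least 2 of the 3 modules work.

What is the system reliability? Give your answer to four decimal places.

R = Σ_{i=2}^{3} C(3,i) p^i (1−p)^{3−i} with p = 0.795
C(3,2)·0.795^2·0.205^1 = 0.388695
C(3,3)·0.795^3·0.205^0 = 0.502460
Sum = 0.8912

0.8912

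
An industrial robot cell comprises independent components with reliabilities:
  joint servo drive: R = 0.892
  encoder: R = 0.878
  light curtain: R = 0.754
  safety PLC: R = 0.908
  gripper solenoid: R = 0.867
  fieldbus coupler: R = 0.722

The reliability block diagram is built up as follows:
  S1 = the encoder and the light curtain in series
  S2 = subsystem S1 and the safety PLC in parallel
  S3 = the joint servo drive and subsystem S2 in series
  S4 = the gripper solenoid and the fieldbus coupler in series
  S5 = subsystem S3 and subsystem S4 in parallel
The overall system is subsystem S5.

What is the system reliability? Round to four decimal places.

0.9492

Series (encoder and light curtain): 0.878000 × 0.754000 = 0.662012
Parallel ([0.662012] and safety PLC): 1 − (1 − 0.662012)(1 − 0.908000) = 0.968905
Series (joint servo drive and [0.968905]): 0.892000 × 0.968905 = 0.864263
Series (gripper solenoid and fieldbus coupler): 0.867000 × 0.722000 = 0.625974
Parallel ([0.864263] and [0.625974]): 1 − (1 − 0.864263)(1 − 0.625974) = 0.9492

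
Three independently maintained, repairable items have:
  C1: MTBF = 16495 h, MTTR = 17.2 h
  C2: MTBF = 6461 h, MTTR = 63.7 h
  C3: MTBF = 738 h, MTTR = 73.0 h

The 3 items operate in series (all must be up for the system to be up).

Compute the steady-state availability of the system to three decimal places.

0.900

A(C1) = MTBF/(MTBF+MTTR) = 16495/(16495+17.2) = 0.998958
A(C2) = MTBF/(MTBF+MTTR) = 6461/(6461+63.7) = 0.990237
A(C3) = MTBF/(MTBF+MTTR) = 738/(738+73.0) = 0.909988
Series availability: 0.998958 × 0.990237 × 0.909988 = 0.900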